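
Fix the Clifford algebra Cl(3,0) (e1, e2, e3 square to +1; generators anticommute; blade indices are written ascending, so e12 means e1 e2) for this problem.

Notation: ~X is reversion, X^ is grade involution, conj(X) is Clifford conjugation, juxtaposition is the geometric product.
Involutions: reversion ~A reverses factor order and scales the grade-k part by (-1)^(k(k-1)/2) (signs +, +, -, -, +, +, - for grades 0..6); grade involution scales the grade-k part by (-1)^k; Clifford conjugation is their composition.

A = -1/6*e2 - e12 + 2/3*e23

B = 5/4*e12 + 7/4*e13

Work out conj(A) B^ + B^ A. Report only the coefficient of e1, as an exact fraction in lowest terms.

first term: -5/4 - 5/24*e1 - 7/6*e12 + 5/6*e13 - 7/4*e23 - 7/24*e123
second term: 5/4 - 5/24*e1 - 7/6*e12 + 5/6*e13 - 7/4*e23 + 7/24*e123
Answer: -5/12


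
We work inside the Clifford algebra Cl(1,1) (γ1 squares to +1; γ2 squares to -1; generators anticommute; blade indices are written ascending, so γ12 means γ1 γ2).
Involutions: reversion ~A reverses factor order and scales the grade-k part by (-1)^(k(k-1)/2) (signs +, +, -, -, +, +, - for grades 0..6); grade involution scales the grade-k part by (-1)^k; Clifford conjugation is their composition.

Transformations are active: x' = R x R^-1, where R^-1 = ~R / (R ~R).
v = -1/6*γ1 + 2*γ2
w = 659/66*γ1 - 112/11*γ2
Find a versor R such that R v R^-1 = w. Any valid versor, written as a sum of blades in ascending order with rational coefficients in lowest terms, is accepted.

Sketch: the shared square -143/36 makes R = v + w = 108/11*γ1 - 90/11*γ2 the natural versor; its sandwich fixes that direction, negates (v - w)/2, and sends v to w.
Answer: 108/11*γ1 - 90/11*γ2


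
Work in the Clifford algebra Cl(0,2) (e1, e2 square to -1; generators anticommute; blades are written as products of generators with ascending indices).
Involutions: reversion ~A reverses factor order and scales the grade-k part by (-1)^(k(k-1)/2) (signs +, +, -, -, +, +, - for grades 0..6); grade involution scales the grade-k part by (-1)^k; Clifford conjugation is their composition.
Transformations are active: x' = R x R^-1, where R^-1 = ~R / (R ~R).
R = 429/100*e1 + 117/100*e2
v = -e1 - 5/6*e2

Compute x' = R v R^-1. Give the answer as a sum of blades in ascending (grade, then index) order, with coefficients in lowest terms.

~R = 429/100*e1 + 117/100*e2, and R ~R = -19773/1000, so R^-1 = ~R / (-19773/1000).
R v = 1053/200 - 481/200*e1 e2
Answer: -167/130*e1 + 41/195*e2


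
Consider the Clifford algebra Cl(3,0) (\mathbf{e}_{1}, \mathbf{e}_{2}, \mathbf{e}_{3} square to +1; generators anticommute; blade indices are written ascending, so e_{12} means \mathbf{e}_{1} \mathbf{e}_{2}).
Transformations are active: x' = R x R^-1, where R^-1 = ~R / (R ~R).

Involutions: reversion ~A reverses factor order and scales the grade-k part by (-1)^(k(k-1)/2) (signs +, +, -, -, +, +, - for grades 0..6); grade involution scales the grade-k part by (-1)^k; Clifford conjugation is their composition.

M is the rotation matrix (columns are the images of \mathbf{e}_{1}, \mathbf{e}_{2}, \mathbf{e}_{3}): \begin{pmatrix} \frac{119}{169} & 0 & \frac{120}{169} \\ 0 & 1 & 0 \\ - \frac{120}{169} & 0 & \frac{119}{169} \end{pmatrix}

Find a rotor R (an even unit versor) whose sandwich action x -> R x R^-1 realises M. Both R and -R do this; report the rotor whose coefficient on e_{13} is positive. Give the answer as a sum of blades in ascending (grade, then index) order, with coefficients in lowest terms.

Method: write R = a + b12*e_{12} + b13*e_{13} + b23*e_{23} with a^2 + b12^2 + b13^2 + b23^2 = 1 (so R^-1 = ~R). Expanding the columns R e_j ~R gives tr M = 4a^2 - 1 and, from the antisymmetric part, M21 - M12 = -4a*b12, M13 - M31 = 4a*b13, M32 - M23 = -4a*b23.
Here tr M = \frac{407}{169}, so a^2 = (1 + tr M)/4 = \frac{144}{169} and a = ±\frac{12}{13}. Taking a = \frac{12}{13}: M21 - M12 = 0, M13 - M31 = \frac{240}{169}, M32 - M23 = 0, giving b12 = 0, b13 = \frac{5}{13}, b23 = 0, i.e. R = \frac{12}{13} + \frac{5}{13} e_{13}.
Its e_{13} coefficient is already positive.
Answer: \frac{12}{13} + \frac{5}{13} e_{13}. Note: both R and -R realise this M (trace \frac{407}{169}); the covering map identifies them, and the e_{13}-coefficient sign is the tie-breaker.


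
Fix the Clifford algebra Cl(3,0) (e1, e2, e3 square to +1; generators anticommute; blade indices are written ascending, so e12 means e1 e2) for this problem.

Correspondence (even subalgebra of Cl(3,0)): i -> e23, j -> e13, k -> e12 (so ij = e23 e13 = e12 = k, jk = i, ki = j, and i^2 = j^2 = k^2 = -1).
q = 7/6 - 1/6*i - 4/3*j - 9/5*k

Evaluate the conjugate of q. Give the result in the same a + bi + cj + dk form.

In blades: q = 7/6 - 9/5*e12 - 4/3*e13 - 1/6*e23.
Quaternion conjugation is reversion on the even subalgebra: the scalar is fixed and every grade-2 blade flips sign, giving 7/6 + 9/5*e12 + 4/3*e13 + 1/6*e23; translating back:
Answer: 7/6 + 1/6*i + 4/3*j + 9/5*k


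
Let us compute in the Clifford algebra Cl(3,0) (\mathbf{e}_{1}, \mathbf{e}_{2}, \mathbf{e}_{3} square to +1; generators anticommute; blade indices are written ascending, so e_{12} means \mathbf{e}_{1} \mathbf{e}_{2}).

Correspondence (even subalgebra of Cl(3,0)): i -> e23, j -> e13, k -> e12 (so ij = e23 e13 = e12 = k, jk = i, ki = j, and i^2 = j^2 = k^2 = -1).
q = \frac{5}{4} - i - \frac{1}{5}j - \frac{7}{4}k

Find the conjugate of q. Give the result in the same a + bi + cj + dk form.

In blades: q = \frac{5}{4} - \frac{7}{4} e_{12} - \frac{1}{5} e_{13} - e_{23}.
Quaternion conjugation is reversion on the even subalgebra: the scalar is fixed and every grade-2 blade flips sign, giving \frac{5}{4} + \frac{7}{4} e_{12} + \frac{1}{5} e_{13} + e_{23}; translating back:
Answer: \frac{5}{4} + i + \frac{1}{5}j + \frac{7}{4}k


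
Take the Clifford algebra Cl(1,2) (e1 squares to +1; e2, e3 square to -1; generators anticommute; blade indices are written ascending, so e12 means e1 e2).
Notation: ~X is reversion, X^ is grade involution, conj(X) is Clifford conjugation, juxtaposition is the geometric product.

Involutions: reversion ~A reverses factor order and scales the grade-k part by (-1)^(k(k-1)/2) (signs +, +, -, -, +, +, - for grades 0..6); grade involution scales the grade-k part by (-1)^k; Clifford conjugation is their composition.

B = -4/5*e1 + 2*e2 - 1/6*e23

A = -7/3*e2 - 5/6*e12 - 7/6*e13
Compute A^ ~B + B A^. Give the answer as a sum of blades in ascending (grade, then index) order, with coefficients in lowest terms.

first term: -14/3 + 5/3*e1 - 2/3*e2 - 119/90*e3 + 301/180*e12 + 5/36*e13 + 7/3*e123
second term: -14/3 - 5/3*e1 + 2/3*e2 + 49/90*e3 - 371/180*e12 + 5/36*e13 + 7/3*e123
Answer: -28/3 - 7/9*e3 - 7/18*e12 + 5/18*e13 + 14/3*e123


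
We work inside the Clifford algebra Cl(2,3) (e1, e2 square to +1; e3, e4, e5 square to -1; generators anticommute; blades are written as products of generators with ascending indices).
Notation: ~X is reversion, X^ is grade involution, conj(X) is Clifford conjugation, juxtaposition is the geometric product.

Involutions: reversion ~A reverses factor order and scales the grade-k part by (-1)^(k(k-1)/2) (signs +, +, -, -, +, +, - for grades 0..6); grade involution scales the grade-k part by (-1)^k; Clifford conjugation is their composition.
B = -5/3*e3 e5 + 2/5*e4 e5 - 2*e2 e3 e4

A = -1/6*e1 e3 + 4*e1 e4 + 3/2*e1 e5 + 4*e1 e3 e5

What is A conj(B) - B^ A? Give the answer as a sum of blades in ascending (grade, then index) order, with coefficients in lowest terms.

first term: -20/3*e1 + 5/2*e1 e3 - 3/5*e1 e4 + 169/90*e1 e5 + 8*e1 e2 e3 + 1/3*e1 e2 e4 - 8/5*e1 e3 e4 + 8*e1 e2 e4 e5 - 33/5*e1 e3 e4 e5 + 3*e1 e2 e3 e4 e5
second term: 20/3*e1 + 5/2*e1 e3 - 3/5*e1 e4 + 169/90*e1 e5 + 8*e1 e2 e3 + 1/3*e1 e2 e4 - 8/5*e1 e3 e4 - 8*e1 e2 e4 e5 + 33/5*e1 e3 e4 e5 - 3*e1 e2 e3 e4 e5
Answer: -40/3*e1 + 16*e1 e2 e4 e5 - 66/5*e1 e3 e4 e5 + 6*e1 e2 e3 e4 e5


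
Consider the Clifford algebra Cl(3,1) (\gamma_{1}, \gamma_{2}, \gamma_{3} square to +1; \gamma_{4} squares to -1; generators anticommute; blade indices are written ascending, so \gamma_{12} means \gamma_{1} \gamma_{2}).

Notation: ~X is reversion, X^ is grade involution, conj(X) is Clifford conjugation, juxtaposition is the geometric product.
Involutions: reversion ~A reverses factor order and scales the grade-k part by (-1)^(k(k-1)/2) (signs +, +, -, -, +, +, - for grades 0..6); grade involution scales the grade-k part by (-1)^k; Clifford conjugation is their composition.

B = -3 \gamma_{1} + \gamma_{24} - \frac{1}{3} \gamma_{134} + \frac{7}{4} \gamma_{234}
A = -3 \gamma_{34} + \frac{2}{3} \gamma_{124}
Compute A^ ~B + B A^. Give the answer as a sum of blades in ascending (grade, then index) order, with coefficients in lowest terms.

first term: -\frac{1}{3} \gamma_{1} + \frac{21}{4} \gamma_{2} - \frac{7}{6} \gamma_{13} - \frac{29}{9} \gamma_{23} + 2 \gamma_{24} + 9 \gamma_{134}
second term: \frac{1}{3} \gamma_{1} - \frac{21}{4} \gamma_{2} - \frac{7}{6} \gamma_{13} - \frac{29}{9} \gamma_{23} + 2 \gamma_{24} + 9 \gamma_{134}
Answer: -\frac{7}{3} \gamma_{13} - \frac{58}{9} \gamma_{23} + 4 \gamma_{24} + 18 \gamma_{134}


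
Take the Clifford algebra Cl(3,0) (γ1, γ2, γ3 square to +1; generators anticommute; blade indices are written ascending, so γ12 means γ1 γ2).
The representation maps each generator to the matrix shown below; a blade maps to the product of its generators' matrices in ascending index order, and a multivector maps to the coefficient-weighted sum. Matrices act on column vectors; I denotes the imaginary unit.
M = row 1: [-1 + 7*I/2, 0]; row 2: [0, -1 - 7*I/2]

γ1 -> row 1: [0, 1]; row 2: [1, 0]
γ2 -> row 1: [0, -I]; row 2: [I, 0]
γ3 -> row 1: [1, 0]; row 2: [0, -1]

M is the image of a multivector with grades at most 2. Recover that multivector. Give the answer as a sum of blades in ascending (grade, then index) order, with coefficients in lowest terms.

Method: 1, rho(γ1), rho(γ2), rho(γ3) form a trace-orthogonal basis of the 2x2 complex matrices (tr(X Y) = 2 if X = Y, else 0), so M = m0*1 + m1*rho(γ1) + m2*rho(γ2) + m3*rho(γ3) with m0 = tr(M)/2 = -1, m1 = tr(M rho(γ1))/2 = 0, m2 = tr(M rho(γ2))/2 = 0, m3 = tr(M rho(γ3))/2 = 7*I/2.
Multiplying table entries, the bivector images are rho(γ12) = I*rho(γ3), rho(γ13) = -I*rho(γ2), rho(γ23) = I*rho(γ1); with real blade coefficients the real parts of m0..m3 are the coefficients of 1, γ1, γ2, γ3 and the imaginary parts give the bivectors (γ23: Im m1, γ13: -Im m2, γ12: Im m3).
Answer: -1 + 7/2*γ12


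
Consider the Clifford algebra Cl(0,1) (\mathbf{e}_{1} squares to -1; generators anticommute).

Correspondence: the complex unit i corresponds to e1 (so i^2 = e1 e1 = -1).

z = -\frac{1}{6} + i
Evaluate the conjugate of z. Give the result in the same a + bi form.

In blades: z = -\frac{1}{6} + e_{1}.
Conjugation here is Clifford conjugation: the scalar is fixed and the grade-1 and grade-2 blades all flip sign, giving -\frac{1}{6} - e_{1}; translating back:
Answer: -\frac{1}{6} - i


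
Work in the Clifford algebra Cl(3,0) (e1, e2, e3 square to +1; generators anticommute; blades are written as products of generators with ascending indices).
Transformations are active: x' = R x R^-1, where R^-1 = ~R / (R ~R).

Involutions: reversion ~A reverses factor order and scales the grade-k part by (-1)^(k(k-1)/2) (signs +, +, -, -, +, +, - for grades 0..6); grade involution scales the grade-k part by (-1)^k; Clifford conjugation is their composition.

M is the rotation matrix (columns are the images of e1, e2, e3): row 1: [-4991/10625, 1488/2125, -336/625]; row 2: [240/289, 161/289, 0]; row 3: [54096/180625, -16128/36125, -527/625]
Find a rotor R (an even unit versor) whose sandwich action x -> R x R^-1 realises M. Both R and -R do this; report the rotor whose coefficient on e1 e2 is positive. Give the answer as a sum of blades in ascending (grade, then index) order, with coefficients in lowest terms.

Method: write R = a + b12*e1 e2 + b13*e1 e3 + b23*e2 e3 with a^2 + b12^2 + b13^2 + b23^2 = 1 (so R^-1 = ~R). Expanding the columns R e_j ~R gives tr M = 4a^2 - 1 and, from the antisymmetric part, M21 - M12 = -4a*b12, M13 - M31 = 4a*b13, M32 - M23 = -4a*b23.
Here tr M = -5461/7225, so a^2 = (1 + tr M)/4 = 441/7225 and a = ±21/85. Taking a = 21/85: M21 - M12 = 4704/36125, M13 - M31 = -6048/7225, M32 - M23 = -16128/36125, giving b12 = -56/425, b13 = -72/85, b23 = 192/425, i.e. R = 21/85 - 56/425*e1 e2 - 72/85*e1 e3 + 192/425*e2 e3.
Its e1 e2 coefficient is negative, so report the other preimage -R.
Answer: -21/85 + 56/425*e1 e2 + 72/85*e1 e3 - 192/425*e2 e3. Sheet selection: the two-to-one cover makes ±R indistinguishable at the matrix level (trace -5461/7225), so uniqueness comes from the required sign on e1 e2.


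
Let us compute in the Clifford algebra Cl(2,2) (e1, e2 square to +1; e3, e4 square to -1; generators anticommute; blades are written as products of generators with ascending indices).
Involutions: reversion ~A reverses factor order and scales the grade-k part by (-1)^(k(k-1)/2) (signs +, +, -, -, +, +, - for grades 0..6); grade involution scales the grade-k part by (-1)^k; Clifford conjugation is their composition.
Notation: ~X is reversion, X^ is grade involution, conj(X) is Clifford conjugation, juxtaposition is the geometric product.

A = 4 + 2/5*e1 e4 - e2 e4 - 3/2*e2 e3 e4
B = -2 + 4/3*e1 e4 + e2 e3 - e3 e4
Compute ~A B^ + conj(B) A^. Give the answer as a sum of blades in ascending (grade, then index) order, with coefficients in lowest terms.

first term: -128/15 + 3/2*e2 + 3/2*e4 - 4/3*e1 e2 + 2/5*e1 e3 + 92/15*e1 e4 + 3*e2 e3 - 2*e2 e4 - 3*e3 e4 + 2*e1 e2 e3 - 3*e2 e3 e4 - 2/5*e1 e2 e3 e4
second term: -128/15 - 3/2*e2 - 3/2*e4 + 4/3*e1 e2 - 2/5*e1 e3 - 92/15*e1 e4 - 3*e2 e3 + 2*e2 e4 + 3*e3 e4 + 2*e1 e2 e3 - 3*e2 e3 e4 - 2/5*e1 e2 e3 e4
Answer: -256/15 + 4*e1 e2 e3 - 6*e2 e3 e4 - 4/5*e1 e2 e3 e4


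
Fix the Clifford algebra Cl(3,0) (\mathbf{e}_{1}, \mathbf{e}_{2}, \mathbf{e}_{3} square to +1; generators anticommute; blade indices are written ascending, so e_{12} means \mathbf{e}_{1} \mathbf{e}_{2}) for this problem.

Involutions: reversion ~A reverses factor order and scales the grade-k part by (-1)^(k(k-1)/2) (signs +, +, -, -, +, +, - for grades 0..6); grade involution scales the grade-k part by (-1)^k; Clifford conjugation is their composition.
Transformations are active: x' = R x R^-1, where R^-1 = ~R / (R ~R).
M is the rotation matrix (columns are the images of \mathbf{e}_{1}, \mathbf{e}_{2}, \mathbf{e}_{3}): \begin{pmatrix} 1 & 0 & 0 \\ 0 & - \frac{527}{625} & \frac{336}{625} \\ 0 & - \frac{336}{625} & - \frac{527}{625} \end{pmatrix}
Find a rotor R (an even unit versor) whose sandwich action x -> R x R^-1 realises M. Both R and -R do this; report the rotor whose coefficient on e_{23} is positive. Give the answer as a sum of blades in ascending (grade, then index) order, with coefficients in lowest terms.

Method: write R = a + b12*e_{12} + b13*e_{13} + b23*e_{23} with a^2 + b12^2 + b13^2 + b23^2 = 1 (so R^-1 = ~R). Expanding the columns R e_j ~R gives tr M = 4a^2 - 1 and, from the antisymmetric part, M21 - M12 = -4a*b12, M13 - M31 = 4a*b13, M32 - M23 = -4a*b23.
Here tr M = -\frac{429}{625}, so a^2 = (1 + tr M)/4 = \frac{49}{625} and a = ±\frac{7}{25}. Taking a = \frac{7}{25}: M21 - M12 = 0, M13 - M31 = 0, M32 - M23 = -\frac{672}{625}, giving b12 = 0, b13 = 0, b23 = \frac{24}{25}, i.e. R = \frac{7}{25} + \frac{24}{25} e_{23}.
Its e_{23} coefficient is already positive.
Answer: \frac{7}{25} + \frac{24}{25} e_{23}. Why the constraint matters: R and -R act identically through the sandwich — M has trace -\frac{429}{625} either way — so only the sign condition on e_{23} picks one of the two preimages.


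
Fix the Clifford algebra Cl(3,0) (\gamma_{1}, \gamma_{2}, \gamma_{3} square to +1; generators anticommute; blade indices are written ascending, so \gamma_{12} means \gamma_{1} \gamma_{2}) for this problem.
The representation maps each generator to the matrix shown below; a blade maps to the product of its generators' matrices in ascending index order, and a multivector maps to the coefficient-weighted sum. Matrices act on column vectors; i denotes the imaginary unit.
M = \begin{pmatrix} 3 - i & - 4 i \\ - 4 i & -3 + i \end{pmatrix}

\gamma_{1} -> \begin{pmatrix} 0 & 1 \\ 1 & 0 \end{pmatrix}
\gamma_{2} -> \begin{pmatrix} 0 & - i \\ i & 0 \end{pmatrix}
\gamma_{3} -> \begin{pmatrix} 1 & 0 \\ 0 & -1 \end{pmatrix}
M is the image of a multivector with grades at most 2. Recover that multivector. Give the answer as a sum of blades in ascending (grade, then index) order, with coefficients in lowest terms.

Method: 1, rho(\gamma_{1}), rho(\gamma_{2}), rho(\gamma_{3}) form a trace-orthogonal basis of the 2x2 complex matrices (tr(X Y) = 2 if X = Y, else 0), so M = m0*1 + m1*rho(\gamma_{1}) + m2*rho(\gamma_{2}) + m3*rho(\gamma_{3}) with m0 = tr(M)/2 = 0, m1 = tr(M rho(\gamma_{1}))/2 = - 4 i, m2 = tr(M rho(\gamma_{2}))/2 = 0, m3 = tr(M rho(\gamma_{3}))/2 = 3 - i.
Multiplying table entries, the bivector images are rho(\gamma_{12}) = i*rho(\gamma_{3}), rho(\gamma_{13}) = -i*rho(\gamma_{2}), rho(\gamma_{23}) = i*rho(\gamma_{1}); with real blade coefficients the real parts of m0..m3 are the coefficients of 1, \gamma_{1}, \gamma_{2}, \gamma_{3} and the imaginary parts give the bivectors (\gamma_{23}: Im m1, \gamma_{13}: -Im m2, \gamma_{12}: Im m3).
Answer: 3 \gamma_{3} - \gamma_{12} - 4 \gamma_{23}


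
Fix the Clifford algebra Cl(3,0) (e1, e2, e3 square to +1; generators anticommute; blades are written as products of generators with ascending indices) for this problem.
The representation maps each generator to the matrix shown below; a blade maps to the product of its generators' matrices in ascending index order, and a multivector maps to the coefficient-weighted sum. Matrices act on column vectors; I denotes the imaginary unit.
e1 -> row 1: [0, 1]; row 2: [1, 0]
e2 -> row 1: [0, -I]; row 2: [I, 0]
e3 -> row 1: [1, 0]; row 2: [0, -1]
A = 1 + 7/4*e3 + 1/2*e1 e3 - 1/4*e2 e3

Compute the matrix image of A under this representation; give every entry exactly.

Bivector images (products of the table entries): rho(e1 e3) = rho(e1)rho(e3) = row 1: [0, -1]; row 2: [1, 0]; rho(e2 e3) = rho(e2)rho(e3) = row 1: [0, I]; row 2: [I, 0].
M = (1)*1 + (7/4)*rho(e3) + (1/2)*rho(e1 e3) + (-1/4)*rho(e2 e3), summed entrywise (1 is the identity matrix):
Answer: row 1: [11/4, -1/2 - I/4]; row 2: [1/2 - I/4, -3/4]


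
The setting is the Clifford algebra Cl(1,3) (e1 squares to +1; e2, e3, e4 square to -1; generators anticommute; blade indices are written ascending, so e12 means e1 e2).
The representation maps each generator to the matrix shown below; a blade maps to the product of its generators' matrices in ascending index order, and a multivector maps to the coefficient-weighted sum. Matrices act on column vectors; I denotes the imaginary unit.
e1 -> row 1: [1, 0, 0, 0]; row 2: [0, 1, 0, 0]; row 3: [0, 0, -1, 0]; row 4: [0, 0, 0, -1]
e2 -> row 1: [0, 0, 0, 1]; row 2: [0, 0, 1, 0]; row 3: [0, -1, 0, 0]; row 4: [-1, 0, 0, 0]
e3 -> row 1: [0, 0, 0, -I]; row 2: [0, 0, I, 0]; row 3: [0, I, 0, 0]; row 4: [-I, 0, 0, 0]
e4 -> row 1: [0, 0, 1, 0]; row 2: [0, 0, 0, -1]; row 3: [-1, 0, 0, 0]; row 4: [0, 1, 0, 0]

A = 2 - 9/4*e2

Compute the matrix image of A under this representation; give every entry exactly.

M = (2)*1 + (-9/4)*rho(e2), summed entrywise (1 is the identity matrix):
Answer: row 1: [2, 0, 0, -9/4]; row 2: [0, 2, -9/4, 0]; row 3: [0, 9/4, 2, 0]; row 4: [9/4, 0, 0, 2]


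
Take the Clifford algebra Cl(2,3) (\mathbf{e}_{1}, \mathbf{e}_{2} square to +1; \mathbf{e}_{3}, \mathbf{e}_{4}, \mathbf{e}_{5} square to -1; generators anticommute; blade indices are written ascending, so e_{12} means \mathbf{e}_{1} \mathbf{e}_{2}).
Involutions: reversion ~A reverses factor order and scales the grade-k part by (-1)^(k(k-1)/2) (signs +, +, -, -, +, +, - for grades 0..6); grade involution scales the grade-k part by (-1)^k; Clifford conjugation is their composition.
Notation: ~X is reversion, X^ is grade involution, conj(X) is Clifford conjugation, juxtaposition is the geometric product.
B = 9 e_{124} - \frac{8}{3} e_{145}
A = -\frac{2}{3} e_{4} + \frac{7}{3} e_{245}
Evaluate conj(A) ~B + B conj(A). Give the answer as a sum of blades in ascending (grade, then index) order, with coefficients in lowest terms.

first term: \frac{110}{9} e_{12} + \frac{205}{9} e_{15}
second term: \frac{2}{9} e_{12} + \frac{173}{9} e_{15}
Answer: \frac{112}{9} e_{12} + 42 e_{15}


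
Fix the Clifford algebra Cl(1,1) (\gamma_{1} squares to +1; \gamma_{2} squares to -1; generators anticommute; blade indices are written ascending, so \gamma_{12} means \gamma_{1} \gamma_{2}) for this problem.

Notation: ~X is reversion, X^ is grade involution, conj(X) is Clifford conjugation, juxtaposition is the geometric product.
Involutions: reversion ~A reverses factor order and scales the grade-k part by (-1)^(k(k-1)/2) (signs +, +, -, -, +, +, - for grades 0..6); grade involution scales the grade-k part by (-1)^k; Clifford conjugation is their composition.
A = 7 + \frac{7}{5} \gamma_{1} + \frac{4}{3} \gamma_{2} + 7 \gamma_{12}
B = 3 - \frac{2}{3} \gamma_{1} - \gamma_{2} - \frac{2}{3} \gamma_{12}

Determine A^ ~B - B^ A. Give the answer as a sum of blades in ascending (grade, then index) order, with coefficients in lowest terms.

first term: \frac{379}{15} - \frac{124}{45} \gamma_{1} - \frac{109}{15} \gamma_{2} + \frac{1178}{45} \gamma_{12}
second term: \frac{239}{15} + \frac{754}{45} \gamma_{1} + \frac{83}{5} \gamma_{2} + \frac{712}{45} \gamma_{12}
Answer: \frac{28}{3} - \frac{878}{45} \gamma_{1} - \frac{358}{15} \gamma_{2} + \frac{466}{45} \gamma_{12}


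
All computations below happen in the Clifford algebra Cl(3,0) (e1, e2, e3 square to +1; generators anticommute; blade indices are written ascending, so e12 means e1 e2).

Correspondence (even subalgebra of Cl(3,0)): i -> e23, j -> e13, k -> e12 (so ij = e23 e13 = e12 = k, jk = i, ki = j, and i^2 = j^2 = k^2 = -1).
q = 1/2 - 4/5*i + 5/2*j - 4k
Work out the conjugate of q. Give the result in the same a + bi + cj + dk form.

In blades: q = 1/2 - 4*e12 + 5/2*e13 - 4/5*e23.
Quaternion conjugation is reversion on the even subalgebra: the scalar is fixed and every grade-2 blade flips sign, giving 1/2 + 4*e12 - 5/2*e13 + 4/5*e23; translating back:
Answer: 1/2 + 4/5*i - 5/2*j + 4k


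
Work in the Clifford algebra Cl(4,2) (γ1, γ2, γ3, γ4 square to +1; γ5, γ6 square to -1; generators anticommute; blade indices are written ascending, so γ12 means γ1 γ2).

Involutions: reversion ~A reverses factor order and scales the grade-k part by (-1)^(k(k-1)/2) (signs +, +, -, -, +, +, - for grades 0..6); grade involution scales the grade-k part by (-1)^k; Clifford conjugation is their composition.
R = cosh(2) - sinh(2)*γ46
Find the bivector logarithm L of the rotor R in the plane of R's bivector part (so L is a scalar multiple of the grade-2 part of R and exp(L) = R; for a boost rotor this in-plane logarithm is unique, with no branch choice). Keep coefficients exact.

The scalar part of R is cosh(2), which determines |rapidity| via cosh; the sign lives in the bivector part, and pairing them (bivector part over sinh of the rapidity = the plane) gives the unique in-plane L = rapidity * plane.
Concretely: cosh(rapidity) = cosh(2) gives rapidity = ±2, and since rapidity/sinh(rapidity) is even the sign is immaterial: L = (rapidity/sinh(rapidity)) * <R>_2 = (2/sinh(2)) * <R>_2.
Answer: -2*γ46


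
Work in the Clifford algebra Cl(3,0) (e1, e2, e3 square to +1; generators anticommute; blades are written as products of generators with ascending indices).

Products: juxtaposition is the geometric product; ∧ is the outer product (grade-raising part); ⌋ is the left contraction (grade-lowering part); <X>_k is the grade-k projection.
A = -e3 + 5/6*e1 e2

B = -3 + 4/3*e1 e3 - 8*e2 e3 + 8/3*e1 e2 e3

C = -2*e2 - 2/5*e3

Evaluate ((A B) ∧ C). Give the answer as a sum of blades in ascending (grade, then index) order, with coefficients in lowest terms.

step 1: 4/3*e1 - 8*e2 + 7/9*e3 - 31/6*e1 e2 - 20/3*e1 e3 - 10/9*e2 e3
step 2: -8/3*e1 e2 - 8/15*e1 e3 + 214/45*e2 e3 - 169/15*e1 e2 e3
Answer: -8/3*e1 e2 - 8/15*e1 e3 + 214/45*e2 e3 - 169/15*e1 e2 e3


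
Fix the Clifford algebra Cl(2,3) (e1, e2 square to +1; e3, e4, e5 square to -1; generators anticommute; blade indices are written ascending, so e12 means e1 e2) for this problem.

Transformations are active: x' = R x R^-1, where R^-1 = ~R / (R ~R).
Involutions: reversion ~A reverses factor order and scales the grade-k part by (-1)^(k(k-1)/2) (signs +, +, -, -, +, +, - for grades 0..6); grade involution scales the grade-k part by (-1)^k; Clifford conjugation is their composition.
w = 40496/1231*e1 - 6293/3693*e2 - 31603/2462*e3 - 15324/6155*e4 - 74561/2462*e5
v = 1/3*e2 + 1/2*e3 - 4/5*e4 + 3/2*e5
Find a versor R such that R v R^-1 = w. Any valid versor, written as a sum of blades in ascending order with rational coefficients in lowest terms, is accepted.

Equal squares first: v^2 = w^2 = -1363/450. Then v + w = 40496/1231*e1 - 5062/3693*e2 - 15186/1231*e3 - 20248/6155*e4 - 35434/1231*e5 is a versor taking v to w, provided it is invertible.
Answer: 40496/1231*e1 - 5062/3693*e2 - 15186/1231*e3 - 20248/6155*e4 - 35434/1231*e5


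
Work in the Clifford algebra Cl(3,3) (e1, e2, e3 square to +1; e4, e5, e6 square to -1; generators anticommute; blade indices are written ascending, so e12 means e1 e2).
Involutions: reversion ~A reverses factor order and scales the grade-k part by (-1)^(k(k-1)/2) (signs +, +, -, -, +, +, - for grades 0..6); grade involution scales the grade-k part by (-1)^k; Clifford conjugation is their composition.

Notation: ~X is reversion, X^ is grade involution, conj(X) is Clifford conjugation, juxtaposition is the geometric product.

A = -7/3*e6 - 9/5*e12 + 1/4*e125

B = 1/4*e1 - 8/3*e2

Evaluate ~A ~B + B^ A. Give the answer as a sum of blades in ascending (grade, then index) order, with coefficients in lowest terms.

first term: -24/5*e1 - 9/20*e2 - 2/3*e15 + 7/12*e16 - 1/16*e25 - 56/9*e26
second term: 24/5*e1 + 9/20*e2 - 2/3*e15 + 7/12*e16 - 1/16*e25 - 56/9*e26
Answer: -4/3*e15 + 7/6*e16 - 1/8*e25 - 112/9*e26


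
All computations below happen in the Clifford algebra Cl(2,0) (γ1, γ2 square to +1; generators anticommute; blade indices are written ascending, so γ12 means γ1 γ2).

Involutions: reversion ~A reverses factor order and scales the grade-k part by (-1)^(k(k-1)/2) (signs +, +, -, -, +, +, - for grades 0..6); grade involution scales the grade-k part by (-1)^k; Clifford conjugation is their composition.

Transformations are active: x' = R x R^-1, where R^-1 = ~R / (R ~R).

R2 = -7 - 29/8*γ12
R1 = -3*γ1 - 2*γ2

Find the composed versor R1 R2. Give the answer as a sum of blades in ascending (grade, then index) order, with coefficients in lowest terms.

Distribute over the terms of R1 (each basis-blade product reordered to ascending indices, repeated generators contracted through their squares):
(-3*γ1) R2 = 21*γ1 + 87/8*γ2
(-2*γ2) R2 = -29/4*γ1 + 14*γ2
Summing the partial products and collecting blades:
Answer: 55/4*γ1 + 199/8*γ2


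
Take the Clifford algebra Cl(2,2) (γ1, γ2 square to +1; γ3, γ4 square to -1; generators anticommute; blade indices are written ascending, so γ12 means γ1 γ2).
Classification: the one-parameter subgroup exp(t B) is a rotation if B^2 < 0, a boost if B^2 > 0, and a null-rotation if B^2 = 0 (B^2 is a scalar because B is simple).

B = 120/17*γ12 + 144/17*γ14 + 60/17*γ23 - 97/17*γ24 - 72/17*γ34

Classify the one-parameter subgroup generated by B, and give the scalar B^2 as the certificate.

B^2 term by term: the squares give (120/17)^2*(γ12)^2 + (144/17)^2*(γ14)^2 + (60/17)^2*(γ23)^2 + (-97/17)^2*(γ24)^2 + (-72/17)^2*(γ34)^2 = 14400/289*(-1) + 20736/289*(+1) + 3600/289*(+1) + 9409/289*(+1) + 5184/289*(-1) = 49 (each basis 2-blade squares to minus the product of its generators' squares); cross terms between blades sharing an index anticommute and cancel; the commuting (index-disjoint) pairs give grade-4 terms 2*c*c'*(blade product), which cancel blade by blade — γ1234: -17280/289 + 17280/289 = 0 — confirming B is simple. So B^2 = 49.
Answer: boost, certificate B^2 = 49. Because 49 is invariant under every versor sandwich, the classification follows from its sign alone.


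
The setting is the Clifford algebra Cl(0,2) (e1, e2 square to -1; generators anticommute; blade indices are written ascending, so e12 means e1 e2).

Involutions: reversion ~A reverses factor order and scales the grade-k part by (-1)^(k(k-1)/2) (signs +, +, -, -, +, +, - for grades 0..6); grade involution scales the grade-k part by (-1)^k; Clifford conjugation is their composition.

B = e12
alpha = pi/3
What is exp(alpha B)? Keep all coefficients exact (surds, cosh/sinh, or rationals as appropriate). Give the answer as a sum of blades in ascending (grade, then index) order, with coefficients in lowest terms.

B^2 = (1)^2*(e12)^2 = 1*(-1) = -1 (a basis 2-blade squares to minus the product of its generators' squares).
B^2 = -1 — since the square is negative, the closed form is circular: l = 1, alpha*l = pi/3, so exp(alpha B) = cos(pi/3) + (sin(pi/3)/1)*B = 1/2 + (sqrt(3)/2)*B.
Answer: 1/2 + sqrt(3)/2*e12


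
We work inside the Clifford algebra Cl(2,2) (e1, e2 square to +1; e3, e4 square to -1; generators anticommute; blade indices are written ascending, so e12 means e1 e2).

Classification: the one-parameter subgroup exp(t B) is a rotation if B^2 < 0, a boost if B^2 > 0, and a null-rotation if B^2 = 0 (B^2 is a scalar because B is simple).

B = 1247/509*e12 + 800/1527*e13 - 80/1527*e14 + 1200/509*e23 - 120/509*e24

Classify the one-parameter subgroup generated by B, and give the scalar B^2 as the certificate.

B^2 term by term: the squares give (1247/509)^2*(e12)^2 + (800/1527)^2*(e13)^2 + (-80/1527)^2*(e14)^2 + (1200/509)^2*(e23)^2 + (-120/509)^2*(e24)^2 = 1555009/259081*(-1) + 640000/2331729*(+1) + 6400/2331729*(+1) + 1440000/259081*(+1) + 14400/259081*(+1) = -1/9 (each basis 2-blade squares to minus the product of its generators' squares); cross terms between blades sharing an index anticommute and cancel; the commuting (index-disjoint) pairs give grade-4 terms 2*c*c'*(blade product), which cancel blade by blade — e1234: 64000/259081 - 64000/259081 = 0 — confirming B is simple. So B^2 = -1/9.
Answer: rotation, certificate B^2 = -1/9. Why this suffices: the scalar -1/9 survives any versor conjugation, so its sign alone determines the class however B is presented.


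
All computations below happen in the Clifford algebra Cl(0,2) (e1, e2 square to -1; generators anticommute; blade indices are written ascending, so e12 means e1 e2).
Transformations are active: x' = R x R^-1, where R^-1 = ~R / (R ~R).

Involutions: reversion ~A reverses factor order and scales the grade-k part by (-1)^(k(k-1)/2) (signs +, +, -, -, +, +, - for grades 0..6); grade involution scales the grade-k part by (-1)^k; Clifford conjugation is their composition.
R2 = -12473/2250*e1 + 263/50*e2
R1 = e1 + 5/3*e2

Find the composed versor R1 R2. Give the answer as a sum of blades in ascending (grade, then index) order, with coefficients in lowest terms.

Distribute over the terms of R1 (each basis-blade product reordered to ascending indices, repeated generators contracted through their squares):
(e1) R2 = 12473/2250 + 263/50*e12
(5/3*e2) R2 = -263/30 + 12473/1350*e12
Summing the partial products and collecting blades:
Answer: -3626/1125 + 9787/675*e12


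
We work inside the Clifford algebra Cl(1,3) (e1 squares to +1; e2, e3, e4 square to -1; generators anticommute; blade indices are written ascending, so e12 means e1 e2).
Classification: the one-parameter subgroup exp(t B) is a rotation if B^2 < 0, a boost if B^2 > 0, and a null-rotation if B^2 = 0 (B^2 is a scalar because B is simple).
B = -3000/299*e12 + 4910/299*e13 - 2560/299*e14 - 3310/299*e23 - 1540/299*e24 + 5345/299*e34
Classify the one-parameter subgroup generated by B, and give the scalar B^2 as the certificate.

B^2 term by term: the squares give (-3000/299)^2*(e12)^2 + (4910/299)^2*(e13)^2 + (-2560/299)^2*(e14)^2 + (-3310/299)^2*(e23)^2 + (-1540/299)^2*(e24)^2 + (5345/299)^2*(e34)^2 = 9000000/89401*(+1) + 24108100/89401*(+1) + 6553600/89401*(+1) + 10956100/89401*(-1) + 2371600/89401*(-1) + 28569025/89401*(-1) = -25 (each basis 2-blade squares to minus the product of its generators' squares); cross terms between blades sharing an index anticommute and cancel; the commuting (index-disjoint) pairs give grade-4 terms 2*c*c'*(blade product), which cancel blade by blade — e1234: -32070000/89401 + 15122800/89401 + 16947200/89401 = 0 — confirming B is simple. So B^2 = -25.
Answer: rotation, certificate B^2 = -25. The scalar -25 is the complete invariant here: its sign names the subgroup type.


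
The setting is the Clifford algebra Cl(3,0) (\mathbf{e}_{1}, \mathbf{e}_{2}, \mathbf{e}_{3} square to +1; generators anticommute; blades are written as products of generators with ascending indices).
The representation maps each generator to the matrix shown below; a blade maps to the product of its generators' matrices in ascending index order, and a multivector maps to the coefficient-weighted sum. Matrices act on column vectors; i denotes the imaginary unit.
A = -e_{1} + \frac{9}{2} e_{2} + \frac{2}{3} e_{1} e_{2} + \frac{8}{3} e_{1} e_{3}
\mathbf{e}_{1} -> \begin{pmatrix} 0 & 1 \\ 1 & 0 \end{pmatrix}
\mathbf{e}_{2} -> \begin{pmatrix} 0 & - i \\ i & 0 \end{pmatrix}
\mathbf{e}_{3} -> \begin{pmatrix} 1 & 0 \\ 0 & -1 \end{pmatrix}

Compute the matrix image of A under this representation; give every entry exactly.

Bivector images (products of the table entries): rho(e_{1} e_{2}) = rho(\mathbf{e}_{1})rho(\mathbf{e}_{2}) = \begin{pmatrix} i & 0 \\ 0 & - i \end{pmatrix}; rho(e_{1} e_{3}) = rho(\mathbf{e}_{1})rho(\mathbf{e}_{3}) = \begin{pmatrix} 0 & -1 \\ 1 & 0 \end{pmatrix}.
M = (-1)*rho(e_{1}) + (\frac{9}{2})*rho(e_{2}) + (\frac{2}{3})*rho(e_{1} e_{2}) + (\frac{8}{3})*rho(e_{1} e_{3}), summed entrywise:
Answer: \begin{pmatrix} \frac{2 i}{3} & - \frac{11}{3} - \frac{9 i}{2} \\ \frac{5}{3} + \frac{9 i}{2} & - \frac{2 i}{3} \end{pmatrix}


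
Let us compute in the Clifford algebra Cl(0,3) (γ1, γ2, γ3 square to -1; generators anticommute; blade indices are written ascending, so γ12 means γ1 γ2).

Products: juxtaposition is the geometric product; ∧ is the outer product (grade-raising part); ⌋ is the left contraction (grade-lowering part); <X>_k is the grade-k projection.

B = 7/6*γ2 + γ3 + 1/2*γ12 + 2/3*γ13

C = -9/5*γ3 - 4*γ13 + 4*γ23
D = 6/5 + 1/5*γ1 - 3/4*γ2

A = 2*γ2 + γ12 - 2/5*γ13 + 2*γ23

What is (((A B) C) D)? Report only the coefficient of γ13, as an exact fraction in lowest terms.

step 1: -77/30 + 7/30*γ1 - 2*γ2 + 7/3*γ3 - 4/3*γ12 + γ13 + 43/15*γ23 + 2/15*γ123
step 2: -49/15 - 121/15*γ1 + 349/25*γ2 + 2033/150*γ3 + 1178/75*γ12 + 759/50*γ13 - 4/3*γ23 - 14/3*γ123
step 3: 2449/300 + 217/150*γ1 + 6703/300*γ2 + 203/10*γ3 + 11053/500*γ12 + 7127/375*γ13 + 5699/600*γ23 + 3311/600*γ123
Answer: 7127/375


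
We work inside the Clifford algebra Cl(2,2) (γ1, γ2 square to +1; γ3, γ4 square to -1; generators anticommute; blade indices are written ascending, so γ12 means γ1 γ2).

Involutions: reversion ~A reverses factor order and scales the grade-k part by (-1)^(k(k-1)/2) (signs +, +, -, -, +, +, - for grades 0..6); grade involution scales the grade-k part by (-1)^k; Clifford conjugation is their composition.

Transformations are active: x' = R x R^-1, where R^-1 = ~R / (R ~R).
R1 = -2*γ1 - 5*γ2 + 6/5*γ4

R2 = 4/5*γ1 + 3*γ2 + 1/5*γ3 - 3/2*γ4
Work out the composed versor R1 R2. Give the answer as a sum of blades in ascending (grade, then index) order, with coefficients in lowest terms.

Distribute over the terms of R1 (each basis-blade product reordered to ascending indices, repeated generators contracted through their squares):
(-2*γ1) R2 = -8/5 - 6*γ12 - 2/5*γ13 + 3*γ14
(-5*γ2) R2 = -15 + 4*γ12 - γ23 + 15/2*γ24
(6/5*γ4) R2 = 9/5 - 24/25*γ14 - 18/5*γ24 - 6/25*γ34
Summing the partial products and collecting blades:
Answer: -74/5 - 2*γ12 - 2/5*γ13 + 51/25*γ14 - γ23 + 39/10*γ24 - 6/25*γ34


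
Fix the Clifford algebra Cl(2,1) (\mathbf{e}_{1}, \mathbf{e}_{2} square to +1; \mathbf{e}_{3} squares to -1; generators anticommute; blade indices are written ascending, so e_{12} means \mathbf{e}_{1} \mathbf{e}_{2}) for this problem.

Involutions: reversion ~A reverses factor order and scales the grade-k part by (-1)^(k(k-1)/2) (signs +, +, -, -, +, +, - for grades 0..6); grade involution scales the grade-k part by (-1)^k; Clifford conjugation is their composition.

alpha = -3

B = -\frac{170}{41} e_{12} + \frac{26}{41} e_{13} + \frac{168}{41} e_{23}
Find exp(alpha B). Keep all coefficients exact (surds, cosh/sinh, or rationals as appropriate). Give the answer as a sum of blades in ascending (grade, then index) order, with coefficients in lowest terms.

B^2 term by term: the squares give (-\frac{170}{41})^2*(e_{12})^2 + (\frac{26}{41})^2*(e_{13})^2 + (\frac{168}{41})^2*(e_{23})^2 = \frac{28900}{1681}*(-1) + \frac{676}{1681}*(+1) + \frac{28224}{1681}*(+1) = 0 (each basis 2-blade squares to minus the product of its generators' squares); cross terms between blades sharing an index anticommute and cancel. So B^2 = 0.
B^2 = 0, so the series truncates immediately: exp(alpha B) = 1 + alpha B (parabolic case).
Answer: 1 + \frac{510}{41} e_{12} - \frac{78}{41} e_{13} - \frac{504}{41} e_{23}


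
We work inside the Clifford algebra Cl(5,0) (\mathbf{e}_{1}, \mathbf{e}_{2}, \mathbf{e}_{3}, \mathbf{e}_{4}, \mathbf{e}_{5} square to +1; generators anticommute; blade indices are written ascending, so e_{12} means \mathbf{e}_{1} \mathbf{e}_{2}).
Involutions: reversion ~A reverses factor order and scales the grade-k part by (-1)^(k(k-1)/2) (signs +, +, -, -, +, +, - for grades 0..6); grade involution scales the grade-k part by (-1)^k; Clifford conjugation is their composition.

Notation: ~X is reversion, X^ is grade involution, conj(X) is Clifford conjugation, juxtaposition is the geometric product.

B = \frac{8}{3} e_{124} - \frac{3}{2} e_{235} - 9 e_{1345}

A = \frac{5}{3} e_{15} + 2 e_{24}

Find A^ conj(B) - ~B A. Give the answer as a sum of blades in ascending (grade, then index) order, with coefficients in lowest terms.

first term: -\frac{16}{3} e_{1} + 15 e_{34} - \frac{5}{2} e_{123} - \frac{40}{9} e_{245} - 3 e_{345} + 18 e_{1235}
second term: \frac{16}{3} e_{1} + 15 e_{34} - \frac{5}{2} e_{123} - \frac{40}{9} e_{245} - 3 e_{345} - 18 e_{1235}
Answer: -\frac{32}{3} e_{1} + 36 e_{1235}


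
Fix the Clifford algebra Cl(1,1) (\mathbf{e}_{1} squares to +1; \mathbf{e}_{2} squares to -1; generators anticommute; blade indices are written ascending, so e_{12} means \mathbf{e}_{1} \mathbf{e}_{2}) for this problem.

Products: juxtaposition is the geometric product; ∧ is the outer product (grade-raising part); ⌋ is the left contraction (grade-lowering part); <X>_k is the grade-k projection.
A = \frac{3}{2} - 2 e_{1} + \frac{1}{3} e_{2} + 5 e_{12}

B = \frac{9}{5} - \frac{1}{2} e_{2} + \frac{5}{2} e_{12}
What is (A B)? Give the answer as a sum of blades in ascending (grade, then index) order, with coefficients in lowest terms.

step 1: \frac{461}{30} - \frac{4}{15} e_{1} - \frac{103}{20} e_{2} + \frac{55}{4} e_{12}
Answer: \frac{461}{30} - \frac{4}{15} e_{1} - \frac{103}{20} e_{2} + \frac{55}{4} e_{12}


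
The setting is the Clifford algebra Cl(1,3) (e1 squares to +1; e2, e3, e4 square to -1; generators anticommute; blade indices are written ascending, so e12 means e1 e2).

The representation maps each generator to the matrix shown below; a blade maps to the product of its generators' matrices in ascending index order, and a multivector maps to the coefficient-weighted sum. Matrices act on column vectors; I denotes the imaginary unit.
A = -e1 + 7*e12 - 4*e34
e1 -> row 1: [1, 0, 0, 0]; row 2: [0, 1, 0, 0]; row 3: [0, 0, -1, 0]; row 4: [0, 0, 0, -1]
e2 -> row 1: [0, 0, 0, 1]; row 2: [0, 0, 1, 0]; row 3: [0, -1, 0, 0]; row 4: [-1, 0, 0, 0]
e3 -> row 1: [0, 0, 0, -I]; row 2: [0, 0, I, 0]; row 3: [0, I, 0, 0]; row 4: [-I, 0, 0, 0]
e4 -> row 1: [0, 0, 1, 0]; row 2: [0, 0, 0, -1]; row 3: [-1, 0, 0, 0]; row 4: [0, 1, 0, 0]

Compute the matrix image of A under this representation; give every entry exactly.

Bivector images (products of the table entries): rho(e12) = rho(e1)rho(e2) = row 1: [0, 0, 0, 1]; row 2: [0, 0, 1, 0]; row 3: [0, 1, 0, 0]; row 4: [1, 0, 0, 0]; rho(e34) = rho(e3)rho(e4) = row 1: [0, -I, 0, 0]; row 2: [-I, 0, 0, 0]; row 3: [0, 0, 0, -I]; row 4: [0, 0, -I, 0].
M = (-1)*rho(e1) + (7)*rho(e12) + (-4)*rho(e34), summed entrywise:
Answer: row 1: [-1, 4*I, 0, 7]; row 2: [4*I, -1, 7, 0]; row 3: [0, 7, 1, 4*I]; row 4: [7, 0, 4*I, 1]
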